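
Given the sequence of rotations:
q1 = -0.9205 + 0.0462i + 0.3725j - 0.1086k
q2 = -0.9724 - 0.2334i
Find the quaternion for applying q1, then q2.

q2 · q1 = 0.9059 + 0.1699i - 0.3876j + 0.0187k
0.9059 + 0.1699i - 0.3876j + 0.0187k


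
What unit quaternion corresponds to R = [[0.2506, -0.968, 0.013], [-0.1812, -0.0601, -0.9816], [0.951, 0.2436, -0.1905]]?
0.5 + 0.6126i - 0.469j + 0.3934k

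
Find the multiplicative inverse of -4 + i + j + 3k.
-0.1481 - 0.037i - 0.037j - 0.1111k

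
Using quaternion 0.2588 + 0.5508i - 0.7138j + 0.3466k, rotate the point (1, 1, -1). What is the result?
(-1.237, 0.326, 1.167)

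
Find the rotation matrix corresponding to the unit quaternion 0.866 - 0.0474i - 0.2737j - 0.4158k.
[[0.5044, 0.7461, -0.4346], [-0.6942, 0.6497, 0.3097], [0.5135, 0.1455, 0.8457]]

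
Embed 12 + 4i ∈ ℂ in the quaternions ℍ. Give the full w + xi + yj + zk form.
12 + 4i + 0j + 0k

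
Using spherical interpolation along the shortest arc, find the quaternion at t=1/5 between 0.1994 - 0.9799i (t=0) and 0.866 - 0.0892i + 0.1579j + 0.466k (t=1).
0.4106 - 0.9022i + 0.0423j + 0.1248k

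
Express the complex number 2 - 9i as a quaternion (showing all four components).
2 - 9i + 0j + 0k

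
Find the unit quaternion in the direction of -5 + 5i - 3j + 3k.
-0.6063 + 0.6063i - 0.3638j + 0.3638k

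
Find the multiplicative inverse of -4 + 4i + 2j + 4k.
-0.0769 - 0.0769i - 0.0385j - 0.0769k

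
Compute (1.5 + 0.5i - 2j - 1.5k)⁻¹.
0.1714 - 0.0571i + 0.2286j + 0.1714k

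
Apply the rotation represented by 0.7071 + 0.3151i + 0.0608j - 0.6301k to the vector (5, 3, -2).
(4.403, -3.197, -2.896)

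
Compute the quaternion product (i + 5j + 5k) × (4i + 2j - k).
-9 - 15i + 21j - 18k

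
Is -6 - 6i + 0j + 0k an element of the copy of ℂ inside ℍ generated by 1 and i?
Yes. The quaternion -6 - 6i has j- and k-coefficients y = z = 0, so it lies in the complex subalgebra spanned by 1 and i.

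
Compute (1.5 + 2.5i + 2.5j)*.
1.5 - 2.5i - 2.5j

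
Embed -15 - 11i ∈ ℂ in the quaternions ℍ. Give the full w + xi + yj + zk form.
-15 - 11i + 0j + 0k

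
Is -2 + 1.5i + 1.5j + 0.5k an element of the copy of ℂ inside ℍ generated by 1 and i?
No. The quaternion -2 + 1.5i + 1.5j + 0.5k has j-coefficient y = 1.5 and k-coefficient z = 0.5, not both zero, so it does not lie in the complex subalgebra spanned by 1 and i.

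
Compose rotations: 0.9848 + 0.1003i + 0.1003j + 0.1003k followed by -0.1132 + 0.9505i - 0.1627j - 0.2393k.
-0.1665 + 0.9324i - 0.2909j - 0.1354k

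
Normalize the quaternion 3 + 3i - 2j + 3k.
0.5388 + 0.5388i - 0.3592j + 0.5388k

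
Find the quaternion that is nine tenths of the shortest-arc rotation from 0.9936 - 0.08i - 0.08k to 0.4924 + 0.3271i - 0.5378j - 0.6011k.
0.5789 + 0.2957i - 0.5019j - 0.5706k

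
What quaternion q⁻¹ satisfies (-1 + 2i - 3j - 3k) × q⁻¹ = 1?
-0.0435 - 0.087i + 0.1304j + 0.1304k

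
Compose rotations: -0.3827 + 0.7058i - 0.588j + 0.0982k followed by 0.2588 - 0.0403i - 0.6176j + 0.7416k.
-0.5066 + 0.5735i + 0.6116j + 0.2012k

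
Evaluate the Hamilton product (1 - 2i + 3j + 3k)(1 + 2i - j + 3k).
-1 + 12i + 14j + 2k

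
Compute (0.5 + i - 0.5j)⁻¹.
0.3333 - 0.6667i + 0.3333j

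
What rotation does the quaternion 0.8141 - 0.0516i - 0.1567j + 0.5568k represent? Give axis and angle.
axis = (-0.0889, -0.2698, 0.9588), θ = 71°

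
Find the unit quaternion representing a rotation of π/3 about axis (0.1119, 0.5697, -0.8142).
0.866 + 0.0559i + 0.2848j - 0.4071k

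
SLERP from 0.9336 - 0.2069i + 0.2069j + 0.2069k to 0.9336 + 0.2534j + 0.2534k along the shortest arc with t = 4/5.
0.9371 - 0.0417i + 0.245j + 0.245k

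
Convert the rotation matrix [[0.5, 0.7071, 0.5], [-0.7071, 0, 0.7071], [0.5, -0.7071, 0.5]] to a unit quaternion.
0.7071 - 0.5i - 0.5k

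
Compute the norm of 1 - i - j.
√3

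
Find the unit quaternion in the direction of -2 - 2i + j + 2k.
-0.5547 - 0.5547i + 0.2774j + 0.5547k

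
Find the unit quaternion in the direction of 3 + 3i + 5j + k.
0.4523 + 0.4523i + 0.7538j + 0.1508k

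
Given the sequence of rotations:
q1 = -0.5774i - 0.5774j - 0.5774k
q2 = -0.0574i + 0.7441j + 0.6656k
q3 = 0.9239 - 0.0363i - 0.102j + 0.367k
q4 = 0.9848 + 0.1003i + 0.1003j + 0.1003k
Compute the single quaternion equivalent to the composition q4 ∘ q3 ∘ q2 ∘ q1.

q2 · q1 = 0.7808 - 0.0453i - 0.4175j + 0.4628k
q3 · q2 · q1 = 0.5073 + 0.0358i - 0.4652j + 0.7247k
q4 · q3 · q2 · q1 = 0.47 + 0.2055i - 0.4763j + 0.7143k
0.47 + 0.2055i - 0.4763j + 0.7143k


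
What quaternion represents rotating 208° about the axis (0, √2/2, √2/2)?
-0.2419 + 0.6861j + 0.6861k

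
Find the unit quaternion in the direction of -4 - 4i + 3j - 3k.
-0.5657 - 0.5657i + 0.4243j - 0.4243k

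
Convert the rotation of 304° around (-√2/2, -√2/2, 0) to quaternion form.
-0.8829 - 0.332i - 0.332j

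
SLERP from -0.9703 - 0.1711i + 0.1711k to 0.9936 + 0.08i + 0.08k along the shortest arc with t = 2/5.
-0.9882 - 0.1358i + 0.0711k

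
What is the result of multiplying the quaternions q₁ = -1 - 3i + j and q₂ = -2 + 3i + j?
10 + 3i - 3j - 6k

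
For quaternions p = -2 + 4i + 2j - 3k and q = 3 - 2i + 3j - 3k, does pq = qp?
No: pq = -13 + 19i + 18j + 13k ≠ -13 + 13i - 18j - 19k = qp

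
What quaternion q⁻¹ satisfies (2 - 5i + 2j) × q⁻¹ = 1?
0.0606 + 0.1515i - 0.0606j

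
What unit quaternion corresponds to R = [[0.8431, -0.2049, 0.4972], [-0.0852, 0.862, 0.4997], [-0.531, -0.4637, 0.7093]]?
0.9239 - 0.2607i + 0.2782j + 0.0324k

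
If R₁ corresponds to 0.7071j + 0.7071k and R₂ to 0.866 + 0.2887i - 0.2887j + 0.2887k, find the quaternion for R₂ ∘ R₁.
-0.4083i + 0.4082j + 0.8165k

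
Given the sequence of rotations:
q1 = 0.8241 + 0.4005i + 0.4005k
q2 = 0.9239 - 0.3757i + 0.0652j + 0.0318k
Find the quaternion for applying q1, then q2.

q2 · q1 = 0.8991 + 0.0865i + 0.2169j + 0.3701k
0.8991 + 0.0865i + 0.2169j + 0.3701k


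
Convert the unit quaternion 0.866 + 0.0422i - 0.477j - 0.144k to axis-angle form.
axis = (0.0844, -0.9539, -0.288), θ = π/3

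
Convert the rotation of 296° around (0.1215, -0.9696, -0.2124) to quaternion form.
-0.848 + 0.0644i - 0.5138j - 0.1126k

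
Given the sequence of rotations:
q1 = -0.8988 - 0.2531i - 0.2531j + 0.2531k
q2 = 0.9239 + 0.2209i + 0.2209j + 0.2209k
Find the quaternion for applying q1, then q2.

q2 · q1 = -0.7745 - 0.3206i - 0.5442j + 0.0353k
-0.7745 - 0.3206i - 0.5442j + 0.0353k


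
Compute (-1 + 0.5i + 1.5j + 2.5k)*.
-1 - 0.5i - 1.5j - 2.5k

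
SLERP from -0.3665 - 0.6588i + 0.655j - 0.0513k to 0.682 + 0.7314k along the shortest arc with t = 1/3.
-0.5827 - 0.518i + 0.515j - 0.3562k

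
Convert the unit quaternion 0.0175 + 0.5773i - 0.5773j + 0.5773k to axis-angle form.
axis = (√3/3, -√3/3, √3/3), θ = 178°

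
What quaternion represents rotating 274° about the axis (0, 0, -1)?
-0.7314 - 0.682k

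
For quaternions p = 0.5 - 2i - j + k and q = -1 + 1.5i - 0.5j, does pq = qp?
No: pq = 2 + 3.25i + 2.25j + 1.5k ≠ 2 + 2.25i - 0.75j - 3.5k = qp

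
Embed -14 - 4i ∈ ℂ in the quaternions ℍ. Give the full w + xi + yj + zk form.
-14 - 4i + 0j + 0k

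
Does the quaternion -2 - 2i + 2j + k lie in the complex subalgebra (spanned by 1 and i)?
No. The quaternion -2 - 2i + 2j + k has j-coefficient y = 2 and k-coefficient z = 1, not both zero, so it does not lie in the complex subalgebra spanned by 1 and i.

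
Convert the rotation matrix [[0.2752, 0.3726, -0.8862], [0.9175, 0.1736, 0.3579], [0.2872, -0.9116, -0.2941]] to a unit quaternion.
0.5373 - 0.5907i - 0.546j + 0.2535k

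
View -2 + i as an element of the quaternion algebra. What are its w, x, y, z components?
-2 + i + 0j + 0k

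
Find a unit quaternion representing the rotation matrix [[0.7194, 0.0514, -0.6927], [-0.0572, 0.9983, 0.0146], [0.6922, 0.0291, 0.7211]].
0.9272 + 0.0039i - 0.3734j - 0.0293k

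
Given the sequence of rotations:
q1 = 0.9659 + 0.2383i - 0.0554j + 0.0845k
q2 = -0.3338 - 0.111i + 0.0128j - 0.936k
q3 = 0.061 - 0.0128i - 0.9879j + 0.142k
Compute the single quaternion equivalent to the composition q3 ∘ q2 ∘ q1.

q2 · q1 = -0.2162 - 0.2375i - 0.1828j - 0.9292k
q3 · q2 · q1 = -0.0649 + 0.9322i + 0.1568j - 0.3197k
-0.0649 + 0.9322i + 0.1568j - 0.3197k


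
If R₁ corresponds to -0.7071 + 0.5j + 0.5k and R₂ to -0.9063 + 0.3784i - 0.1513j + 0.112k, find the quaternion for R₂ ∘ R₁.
0.6605 - 0.3992i - 0.5354j - 0.3431k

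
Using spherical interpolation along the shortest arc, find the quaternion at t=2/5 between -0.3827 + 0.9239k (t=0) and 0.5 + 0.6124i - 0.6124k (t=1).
-0.4577 - 0.2633i + 0.8492k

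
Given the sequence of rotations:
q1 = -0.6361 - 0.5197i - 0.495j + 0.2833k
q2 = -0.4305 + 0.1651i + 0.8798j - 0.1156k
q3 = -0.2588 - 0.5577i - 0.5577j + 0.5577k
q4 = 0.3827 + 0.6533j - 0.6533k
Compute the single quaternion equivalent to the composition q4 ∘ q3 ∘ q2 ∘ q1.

q2 · q1 = 0.8279 + 0.3107i - 0.3332j + 0.3271k
q3 · q2 · q1 = -0.4092 - 0.5387i - 0.0198j + 0.7362k
q4 · q3 · q2 · q1 = 0.3373 + 0.2619i + 0.077j + 0.901k
0.3373 + 0.2619i + 0.077j + 0.901k


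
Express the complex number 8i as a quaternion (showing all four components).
0 + 8i + 0j + 0k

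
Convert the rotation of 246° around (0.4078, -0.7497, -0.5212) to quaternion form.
-0.5446 + 0.342i - 0.6288j - 0.4371k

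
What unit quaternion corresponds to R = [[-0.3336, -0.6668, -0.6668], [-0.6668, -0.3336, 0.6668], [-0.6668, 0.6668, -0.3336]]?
-0.5774i + 0.5774j + 0.5774k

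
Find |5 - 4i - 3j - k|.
√51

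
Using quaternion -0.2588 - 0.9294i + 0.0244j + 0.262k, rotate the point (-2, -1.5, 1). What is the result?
(-2.358, 1.191, -0.521)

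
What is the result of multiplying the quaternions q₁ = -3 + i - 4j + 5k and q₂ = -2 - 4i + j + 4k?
-6 - 11i - 19j - 37k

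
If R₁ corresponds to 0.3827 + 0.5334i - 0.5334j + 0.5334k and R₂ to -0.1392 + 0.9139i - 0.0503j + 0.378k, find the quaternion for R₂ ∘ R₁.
-0.7692 + 0.4503i - 0.2308j - 0.3902k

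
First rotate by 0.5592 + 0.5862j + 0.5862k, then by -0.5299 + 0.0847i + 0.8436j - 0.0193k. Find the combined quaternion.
-0.7795 + 0.5532i + 0.1115j - 0.2718k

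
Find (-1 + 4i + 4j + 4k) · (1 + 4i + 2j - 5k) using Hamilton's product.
-5 - 28i + 38j + k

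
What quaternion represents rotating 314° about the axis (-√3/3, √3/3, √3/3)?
-0.9205 - 0.2256i + 0.2256j + 0.2256k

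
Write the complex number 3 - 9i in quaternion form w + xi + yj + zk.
3 - 9i + 0j + 0k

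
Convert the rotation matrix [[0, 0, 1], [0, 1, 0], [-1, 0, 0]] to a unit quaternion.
0.7071 + 0.7071j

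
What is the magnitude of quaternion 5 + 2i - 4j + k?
√46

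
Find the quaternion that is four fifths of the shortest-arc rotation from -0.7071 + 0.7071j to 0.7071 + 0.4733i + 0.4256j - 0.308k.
-0.8371 - 0.4296i - 0.191j + 0.2796k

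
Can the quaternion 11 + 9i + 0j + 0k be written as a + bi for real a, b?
Yes. The quaternion 11 + 9i has j- and k-coefficients y = z = 0, so it lies in the complex subalgebra spanned by 1 and i.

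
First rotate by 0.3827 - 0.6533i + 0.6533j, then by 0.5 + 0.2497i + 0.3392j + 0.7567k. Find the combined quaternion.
0.1329 - 0.7254i - 0.0379j + 0.6743k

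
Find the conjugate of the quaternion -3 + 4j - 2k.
-3 - 4j + 2k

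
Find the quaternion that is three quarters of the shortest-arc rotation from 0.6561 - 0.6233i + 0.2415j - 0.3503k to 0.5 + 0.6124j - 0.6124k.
0.5761 - 0.173i + 0.5496j - 0.5798k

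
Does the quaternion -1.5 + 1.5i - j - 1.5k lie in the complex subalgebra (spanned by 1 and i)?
No. The quaternion -1.5 + 1.5i - j - 1.5k has j-coefficient y = -1 and k-coefficient z = -1.5, not both zero, so it does not lie in the complex subalgebra spanned by 1 and i.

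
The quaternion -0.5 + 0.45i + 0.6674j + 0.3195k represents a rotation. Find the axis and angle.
axis = (0.5196, 0.7706, 0.3689), θ = 4π/3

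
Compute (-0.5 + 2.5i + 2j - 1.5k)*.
-0.5 - 2.5i - 2j + 1.5k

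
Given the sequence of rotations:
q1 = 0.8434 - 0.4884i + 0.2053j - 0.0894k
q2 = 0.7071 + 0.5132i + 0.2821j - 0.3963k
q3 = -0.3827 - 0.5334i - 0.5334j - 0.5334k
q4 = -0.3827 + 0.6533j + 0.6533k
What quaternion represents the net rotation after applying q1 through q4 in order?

q2 · q1 = 0.7537 + 0.1436i + 0.6225j - 0.1543k
q3 · q2 · q1 = 0.0379 - 0.0426i - 0.7992j - 0.5984k
q4 · q3 · q2 · q1 = 0.8985 + 0.1475i + 0.3028j + 0.2816k
0.8985 + 0.1475i + 0.3028j + 0.2816k


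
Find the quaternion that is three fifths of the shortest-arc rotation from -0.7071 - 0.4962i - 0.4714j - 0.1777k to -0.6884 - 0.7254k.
-0.7712 - 0.2236i - 0.2124j - 0.5569k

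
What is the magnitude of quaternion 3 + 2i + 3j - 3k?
√31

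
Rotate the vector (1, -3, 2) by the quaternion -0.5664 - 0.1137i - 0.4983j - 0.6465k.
(2.948, 1.462, -1.782)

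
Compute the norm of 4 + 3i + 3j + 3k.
√43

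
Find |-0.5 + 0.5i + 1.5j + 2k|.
2.598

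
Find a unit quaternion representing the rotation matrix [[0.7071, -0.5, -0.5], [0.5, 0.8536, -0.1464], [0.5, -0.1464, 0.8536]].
0.9239 - 0.2706j + 0.2706k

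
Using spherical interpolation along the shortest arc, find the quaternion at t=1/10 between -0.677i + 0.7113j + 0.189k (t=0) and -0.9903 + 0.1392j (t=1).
-0.1459 - 0.6598i + 0.7137j + 0.1842k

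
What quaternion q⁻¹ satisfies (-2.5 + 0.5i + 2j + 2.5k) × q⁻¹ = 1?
-0.1493 - 0.0299i - 0.1194j - 0.1493k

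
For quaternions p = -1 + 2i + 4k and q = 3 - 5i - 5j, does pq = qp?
No: pq = 7 + 31i - 15j + 2k ≠ 7 - 9i + 25j + 22k = qp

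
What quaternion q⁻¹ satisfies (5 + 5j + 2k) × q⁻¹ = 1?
0.0926 - 0.0926j - 0.037k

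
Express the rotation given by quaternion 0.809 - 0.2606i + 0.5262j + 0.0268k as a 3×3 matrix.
[[0.4448, -0.3176, 0.8374], [-0.2309, 0.8627, 0.4499], [-0.8654, -0.3934, 0.3104]]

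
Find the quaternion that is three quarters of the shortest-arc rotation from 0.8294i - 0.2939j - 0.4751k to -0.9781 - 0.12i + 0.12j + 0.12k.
0.8561 + 0.3904i - 0.2062j - 0.2685k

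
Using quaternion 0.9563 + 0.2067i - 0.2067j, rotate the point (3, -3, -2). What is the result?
(3.791, -2.209, -1.658)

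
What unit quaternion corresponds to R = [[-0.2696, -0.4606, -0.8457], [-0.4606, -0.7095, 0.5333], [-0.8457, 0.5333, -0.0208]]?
-0.6043i + 0.3811j + 0.6997k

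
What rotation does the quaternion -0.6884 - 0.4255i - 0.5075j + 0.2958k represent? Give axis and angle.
axis = (-0.5866, -0.6997, 0.4078), θ = 267°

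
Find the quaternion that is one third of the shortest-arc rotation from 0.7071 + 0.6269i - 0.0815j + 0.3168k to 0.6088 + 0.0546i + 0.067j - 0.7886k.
0.842 + 0.5293i - 0.0356j - 0.0981k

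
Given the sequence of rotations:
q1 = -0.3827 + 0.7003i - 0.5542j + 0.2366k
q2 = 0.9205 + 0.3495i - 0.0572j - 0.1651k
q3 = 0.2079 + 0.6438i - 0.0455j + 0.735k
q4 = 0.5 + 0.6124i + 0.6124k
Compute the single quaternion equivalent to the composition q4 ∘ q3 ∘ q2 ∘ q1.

q2 · q1 = -0.5897 + 0.4058i - 0.6866j + 0.1273k
q3 · q2 · q1 = -0.5087 + 0.2036i + 0.1004j - 0.8305k
q4 · q3 · q2 · q1 = 0.1296 - 0.2712i + 0.6835j - 0.6653k
0.1296 - 0.2712i + 0.6835j - 0.6653k


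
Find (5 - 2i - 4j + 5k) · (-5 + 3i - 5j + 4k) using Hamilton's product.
-59 + 34i + 18j + 17k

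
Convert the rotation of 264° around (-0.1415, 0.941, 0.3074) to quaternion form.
-0.6691 - 0.1052i + 0.6993j + 0.2284k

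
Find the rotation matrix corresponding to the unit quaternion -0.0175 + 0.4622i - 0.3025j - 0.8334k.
[[-0.5721, -0.3088, -0.7598], [-0.2505, -0.8164, 0.5204], [-0.781, 0.488, 0.3897]]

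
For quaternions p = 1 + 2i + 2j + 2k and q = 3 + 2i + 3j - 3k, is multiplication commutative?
No: pq = -1 - 4i + 19j + 5k ≠ -1 + 20i - j + k = qp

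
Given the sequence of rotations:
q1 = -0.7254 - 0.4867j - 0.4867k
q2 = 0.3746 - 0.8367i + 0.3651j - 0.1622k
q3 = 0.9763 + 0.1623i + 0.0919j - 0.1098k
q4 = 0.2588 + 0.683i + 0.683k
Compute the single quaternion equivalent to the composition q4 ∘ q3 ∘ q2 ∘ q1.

q2 · q1 = -0.173 + 0.3503i - 0.8544j + 0.3426k
q3 · q2 · q1 = -0.1096 + 0.2516i - 0.9441j + 0.1826k
q4 · q3 · q2 · q1 = -0.3249 + 0.6351i - 0.1972j - 0.6724k
-0.3249 + 0.6351i - 0.1972j - 0.6724k


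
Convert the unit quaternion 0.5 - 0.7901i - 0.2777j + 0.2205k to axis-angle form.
axis = (-0.9123, -0.3207, 0.2546), θ = 2π/3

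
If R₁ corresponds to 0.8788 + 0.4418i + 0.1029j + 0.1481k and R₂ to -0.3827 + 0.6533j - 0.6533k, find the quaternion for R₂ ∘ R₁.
-0.3068 - 0.0051i + 0.2461j - 0.9194k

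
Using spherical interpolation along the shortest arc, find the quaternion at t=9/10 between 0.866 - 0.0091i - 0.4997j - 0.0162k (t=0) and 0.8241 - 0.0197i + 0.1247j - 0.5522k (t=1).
0.8575 - 0.0192i + 0.0585j - 0.5108k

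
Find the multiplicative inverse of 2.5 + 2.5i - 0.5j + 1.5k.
0.1667 - 0.1667i + 0.0333j - 0.1k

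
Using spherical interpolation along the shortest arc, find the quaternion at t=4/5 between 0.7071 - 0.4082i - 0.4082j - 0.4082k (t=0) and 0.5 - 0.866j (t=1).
0.5721 - 0.0903i - 0.8102j - 0.0903k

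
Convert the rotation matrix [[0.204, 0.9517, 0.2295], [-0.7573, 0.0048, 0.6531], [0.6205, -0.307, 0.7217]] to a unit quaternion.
0.6947 - 0.3455i - 0.1407j - 0.615k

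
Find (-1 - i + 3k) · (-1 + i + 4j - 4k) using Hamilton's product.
14 - 12i - 5j - 3k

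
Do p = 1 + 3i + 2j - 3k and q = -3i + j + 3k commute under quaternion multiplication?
No: pq = 16 + 6i + j + 12k ≠ 16 - 12i + j - 6k = qp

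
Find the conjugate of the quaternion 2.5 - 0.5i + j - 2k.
2.5 + 0.5i - j + 2k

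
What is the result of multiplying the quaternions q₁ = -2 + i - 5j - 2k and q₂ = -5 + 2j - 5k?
10 + 24i + 26j + 22k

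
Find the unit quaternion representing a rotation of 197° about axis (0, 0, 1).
-0.1478 + 0.989k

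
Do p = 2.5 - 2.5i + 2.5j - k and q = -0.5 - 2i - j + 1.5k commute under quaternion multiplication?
No: pq = -2.25 - i + 2j + 11.75k ≠ -2.25 - 6.5i - 9.5j - 3.25k = qp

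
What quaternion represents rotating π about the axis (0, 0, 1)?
k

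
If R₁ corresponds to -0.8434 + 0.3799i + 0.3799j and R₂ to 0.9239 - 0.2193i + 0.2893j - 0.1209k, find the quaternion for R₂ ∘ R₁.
-0.8058 + 0.5819i + 0.0611j - 0.0913k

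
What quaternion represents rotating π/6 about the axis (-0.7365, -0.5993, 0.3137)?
0.9659 - 0.1906i - 0.1551j + 0.0812k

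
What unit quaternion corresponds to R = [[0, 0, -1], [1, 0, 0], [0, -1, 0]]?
0.5 - 0.5i - 0.5j + 0.5k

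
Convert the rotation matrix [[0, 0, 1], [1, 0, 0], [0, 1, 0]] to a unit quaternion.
0.5 + 0.5i + 0.5j + 0.5k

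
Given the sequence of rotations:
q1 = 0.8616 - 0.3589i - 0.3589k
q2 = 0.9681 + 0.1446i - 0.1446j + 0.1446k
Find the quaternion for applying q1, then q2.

q2 · q1 = 0.9379 - 0.171i - 0.1246j - 0.2748k
0.9379 - 0.171i - 0.1246j - 0.2748k


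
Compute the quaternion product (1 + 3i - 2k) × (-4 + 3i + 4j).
-13 - i - 2j + 20k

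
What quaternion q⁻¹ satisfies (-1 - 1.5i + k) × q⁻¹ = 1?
-0.2353 + 0.3529i - 0.2353k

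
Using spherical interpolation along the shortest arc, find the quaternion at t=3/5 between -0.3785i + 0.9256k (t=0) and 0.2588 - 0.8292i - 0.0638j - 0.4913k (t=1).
-0.1977 + 0.4266i + 0.0487j + 0.8812k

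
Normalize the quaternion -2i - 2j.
-0.7071i - 0.7071j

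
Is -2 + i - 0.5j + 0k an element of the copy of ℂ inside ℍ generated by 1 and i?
No. The quaternion -2 + i - 0.5j has j-coefficient y = -0.5 and k-coefficient z = 0, not both zero, so it does not lie in the complex subalgebra spanned by 1 and i.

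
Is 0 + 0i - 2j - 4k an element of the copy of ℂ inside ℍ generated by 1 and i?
No. The quaternion -2j - 4k has j-coefficient y = -2 and k-coefficient z = -4, not both zero, so it does not lie in the complex subalgebra spanned by 1 and i.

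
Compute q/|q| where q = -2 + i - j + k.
-0.7559 + 0.378i - 0.378j + 0.378k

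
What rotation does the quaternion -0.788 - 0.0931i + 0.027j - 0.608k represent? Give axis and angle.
axis = (-0.1512, 0.0439, -0.9875), θ = 284°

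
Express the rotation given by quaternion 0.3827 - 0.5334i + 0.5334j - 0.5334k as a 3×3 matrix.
[[-0.1381, -0.1608, 0.9773], [-0.9773, -0.1381, -0.1608], [0.1608, -0.9773, -0.1381]]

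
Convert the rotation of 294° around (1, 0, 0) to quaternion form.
-0.8387 + 0.5446i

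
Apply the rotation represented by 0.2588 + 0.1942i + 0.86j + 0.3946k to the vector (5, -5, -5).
(-7.594, -3.265, -2.582)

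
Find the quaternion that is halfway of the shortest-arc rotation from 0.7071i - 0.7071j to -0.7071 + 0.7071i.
-0.4082 + 0.8165i - 0.4082j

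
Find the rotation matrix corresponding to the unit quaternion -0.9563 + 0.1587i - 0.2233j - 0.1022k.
[[0.8794, -0.2663, 0.3946], [0.1246, 0.9287, 0.3492], [-0.4595, -0.2579, 0.8499]]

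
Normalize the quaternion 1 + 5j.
0.1961 + 0.9806j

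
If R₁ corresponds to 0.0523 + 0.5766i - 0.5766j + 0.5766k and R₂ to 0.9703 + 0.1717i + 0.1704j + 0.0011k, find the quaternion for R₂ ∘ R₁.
0.0494 + 0.6673i - 0.6489j + 0.3623k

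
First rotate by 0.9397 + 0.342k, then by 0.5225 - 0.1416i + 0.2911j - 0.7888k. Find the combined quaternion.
0.7608 - 0.0335i + 0.322j - 0.5625k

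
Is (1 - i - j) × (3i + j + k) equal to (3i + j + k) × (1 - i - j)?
No: pq = 4 + 2i + 2j + 3k ≠ 4 + 4i - k = qp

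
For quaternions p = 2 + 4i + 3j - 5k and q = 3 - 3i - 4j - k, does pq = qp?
No: pq = 25 - 17i + 20j - 24k ≠ 25 + 29i - 18j - 10k = qp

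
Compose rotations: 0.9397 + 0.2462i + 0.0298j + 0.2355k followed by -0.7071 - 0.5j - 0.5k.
-0.5318 - 0.2769i - 0.614j - 0.5133k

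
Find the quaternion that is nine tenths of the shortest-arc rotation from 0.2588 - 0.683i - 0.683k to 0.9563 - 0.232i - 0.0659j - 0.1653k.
0.9229 - 0.2981i - 0.0615j - 0.2359k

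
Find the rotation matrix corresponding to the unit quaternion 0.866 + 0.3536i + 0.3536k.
[[0.7499, -0.6124, 0.2501], [0.6124, 0.4999, -0.6124], [0.2501, 0.6124, 0.7499]]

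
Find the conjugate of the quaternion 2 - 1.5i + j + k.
2 + 1.5i - j - k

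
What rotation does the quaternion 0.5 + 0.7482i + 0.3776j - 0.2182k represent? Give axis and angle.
axis = (0.8639, 0.436, -0.252), θ = 2π/3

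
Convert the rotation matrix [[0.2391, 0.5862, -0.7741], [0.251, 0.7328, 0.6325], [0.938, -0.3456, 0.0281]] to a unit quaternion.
0.7071 - 0.3458i - 0.6053j - 0.1185k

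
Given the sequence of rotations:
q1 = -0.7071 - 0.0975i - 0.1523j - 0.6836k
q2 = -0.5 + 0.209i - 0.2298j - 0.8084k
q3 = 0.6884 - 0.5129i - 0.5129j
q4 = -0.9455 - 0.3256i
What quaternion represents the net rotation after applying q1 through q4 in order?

q2 · q1 = -0.2137 - 0.0651i + 0.4603j + 0.8592k
q3 · q2 · q1 = 0.0556 - 0.3759i + 0.8672j + 0.322k
q4 · q3 · q2 · q1 = -0.175 + 0.3373i - 0.7151j - 0.5868k
-0.175 + 0.3373i - 0.7151j - 0.5868k


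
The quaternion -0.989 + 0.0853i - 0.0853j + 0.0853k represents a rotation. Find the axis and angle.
axis = (√3/3, -√3/3, √3/3), θ = 343°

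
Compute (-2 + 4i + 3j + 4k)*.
-2 - 4i - 3j - 4k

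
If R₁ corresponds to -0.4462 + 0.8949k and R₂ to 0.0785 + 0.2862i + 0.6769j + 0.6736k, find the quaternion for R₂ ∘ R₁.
-0.6378 + 0.4781i - 0.5582j - 0.2303k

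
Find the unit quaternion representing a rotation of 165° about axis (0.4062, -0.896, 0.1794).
0.1305 + 0.4027i - 0.8883j + 0.1779k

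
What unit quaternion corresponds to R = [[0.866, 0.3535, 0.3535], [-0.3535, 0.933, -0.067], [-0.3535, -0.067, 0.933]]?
0.9659 + 0.183j - 0.183k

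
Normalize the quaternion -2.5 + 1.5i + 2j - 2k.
-0.6155 + 0.3693i + 0.4924j - 0.4924k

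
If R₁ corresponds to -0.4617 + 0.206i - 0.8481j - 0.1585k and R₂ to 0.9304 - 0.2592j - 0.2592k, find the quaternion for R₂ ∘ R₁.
-0.6905 + 0.0129i - 0.7228j + 0.0256k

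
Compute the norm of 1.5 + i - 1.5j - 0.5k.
2.398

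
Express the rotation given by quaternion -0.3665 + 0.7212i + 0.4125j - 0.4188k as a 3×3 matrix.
[[0.3089, 0.288, -0.9064], [0.902, -0.391, 0.1831], [-0.3017, -0.8741, -0.3806]]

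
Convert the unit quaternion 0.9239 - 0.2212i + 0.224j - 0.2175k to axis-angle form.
axis = (-0.5781, 0.5854, -0.5684), θ = π/4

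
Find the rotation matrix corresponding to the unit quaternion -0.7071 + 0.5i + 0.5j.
[[0.5, 0.5, -0.7071], [0.5, 0.5, 0.7071], [0.7071, -0.7071, 0]]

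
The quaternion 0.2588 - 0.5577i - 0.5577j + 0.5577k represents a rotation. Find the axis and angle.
axis = (-√3/3, -√3/3, √3/3), θ = 5π/6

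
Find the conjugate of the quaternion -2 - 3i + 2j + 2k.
-2 + 3i - 2j - 2k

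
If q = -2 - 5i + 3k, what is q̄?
-2 + 5i - 3k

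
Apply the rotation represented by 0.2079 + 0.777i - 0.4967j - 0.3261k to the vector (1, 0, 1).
(-0.419, -0.907, -1.001)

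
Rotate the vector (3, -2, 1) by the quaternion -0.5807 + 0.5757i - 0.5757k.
(1.686, 3.326, -0.314)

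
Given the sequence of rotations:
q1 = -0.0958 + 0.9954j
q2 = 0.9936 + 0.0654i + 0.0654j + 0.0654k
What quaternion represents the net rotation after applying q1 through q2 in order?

q2 · q1 = -0.1603 - 0.0714i + 0.9828j + 0.0588k
-0.1603 - 0.0714i + 0.9828j + 0.0588k


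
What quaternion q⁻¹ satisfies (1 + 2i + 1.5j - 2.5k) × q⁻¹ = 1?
0.0741 - 0.1481i - 0.1111j + 0.1852k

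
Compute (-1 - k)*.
-1 + k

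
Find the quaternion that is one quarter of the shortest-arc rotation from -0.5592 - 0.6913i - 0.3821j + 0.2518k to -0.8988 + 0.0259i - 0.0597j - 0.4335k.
-0.7468 - 0.5684i - 0.3372j + 0.0747k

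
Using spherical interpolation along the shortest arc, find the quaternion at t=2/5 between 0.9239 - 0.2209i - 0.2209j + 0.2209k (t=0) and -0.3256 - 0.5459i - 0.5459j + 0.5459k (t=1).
0.5432 - 0.4847i - 0.4847j + 0.4847k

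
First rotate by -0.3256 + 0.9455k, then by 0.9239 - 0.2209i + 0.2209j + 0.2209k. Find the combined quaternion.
-0.5097 + 0.2808i + 0.1369j + 0.8016k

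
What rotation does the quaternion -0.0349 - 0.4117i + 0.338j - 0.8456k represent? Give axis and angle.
axis = (-0.412, 0.3382, -0.8461), θ = 184°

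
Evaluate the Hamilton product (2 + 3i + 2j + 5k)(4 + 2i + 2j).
-2 + 6i + 22j + 22k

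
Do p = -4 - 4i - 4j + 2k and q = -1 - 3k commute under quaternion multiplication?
No: pq = 10 + 16i - 8j + 10k ≠ 10 - 8i + 16j + 10k = qp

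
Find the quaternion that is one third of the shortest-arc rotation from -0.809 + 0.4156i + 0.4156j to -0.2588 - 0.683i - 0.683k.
-0.5574 + 0.6777i + 0.3501j + 0.3276k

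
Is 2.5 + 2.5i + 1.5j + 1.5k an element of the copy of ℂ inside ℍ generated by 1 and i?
No. The quaternion 2.5 + 2.5i + 1.5j + 1.5k has j-coefficient y = 1.5 and k-coefficient z = 1.5, not both zero, so it does not lie in the complex subalgebra spanned by 1 and i.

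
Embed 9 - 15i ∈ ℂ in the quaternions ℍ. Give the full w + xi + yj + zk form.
9 - 15i + 0j + 0k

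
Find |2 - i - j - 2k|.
√10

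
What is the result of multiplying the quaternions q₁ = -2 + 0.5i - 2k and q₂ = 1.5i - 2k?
-4.75 - 3i - 2j + 4k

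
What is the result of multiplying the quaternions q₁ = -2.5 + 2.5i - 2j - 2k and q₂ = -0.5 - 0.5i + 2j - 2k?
2.5 + 8i + 2j + 10k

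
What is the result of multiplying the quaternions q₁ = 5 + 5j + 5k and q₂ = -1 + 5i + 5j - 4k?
-10 - 20i + 45j - 50k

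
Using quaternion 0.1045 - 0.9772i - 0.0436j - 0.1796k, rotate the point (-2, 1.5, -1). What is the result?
(-2.021, -1.777, -0.089)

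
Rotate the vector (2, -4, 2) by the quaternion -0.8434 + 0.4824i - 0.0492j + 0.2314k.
(1.017, -1.004, 4.686)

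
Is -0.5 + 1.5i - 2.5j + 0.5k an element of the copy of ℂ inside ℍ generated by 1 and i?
No. The quaternion -0.5 + 1.5i - 2.5j + 0.5k has j-coefficient y = -2.5 and k-coefficient z = 0.5, not both zero, so it does not lie in the complex subalgebra spanned by 1 and i.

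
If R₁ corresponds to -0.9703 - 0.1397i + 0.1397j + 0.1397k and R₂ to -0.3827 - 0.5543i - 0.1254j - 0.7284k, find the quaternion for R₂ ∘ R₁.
0.4132 + 0.6755i + 0.2474j + 0.5583k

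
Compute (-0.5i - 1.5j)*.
0.5i + 1.5j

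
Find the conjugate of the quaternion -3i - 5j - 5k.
3i + 5j + 5k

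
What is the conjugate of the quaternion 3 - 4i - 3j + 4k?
3 + 4i + 3j - 4k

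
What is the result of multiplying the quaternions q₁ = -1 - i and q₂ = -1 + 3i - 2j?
4 - 2i + 2j + 2k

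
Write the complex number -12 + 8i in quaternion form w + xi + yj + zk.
-12 + 8i + 0j + 0k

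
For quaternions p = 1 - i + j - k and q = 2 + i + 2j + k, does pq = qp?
No: pq = 2 + 2i + 4j - 4k ≠ 2 - 4i + 4j + 2k = qp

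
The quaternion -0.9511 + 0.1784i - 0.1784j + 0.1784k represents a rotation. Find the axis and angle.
axis = (√3/3, -√3/3, √3/3), θ = 324°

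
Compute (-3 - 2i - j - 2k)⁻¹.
-0.1667 + 0.1111i + 0.0556j + 0.1111k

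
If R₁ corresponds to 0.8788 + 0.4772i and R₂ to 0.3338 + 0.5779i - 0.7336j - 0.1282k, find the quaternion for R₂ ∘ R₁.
0.0176 + 0.6671i - 0.7059j + 0.2374k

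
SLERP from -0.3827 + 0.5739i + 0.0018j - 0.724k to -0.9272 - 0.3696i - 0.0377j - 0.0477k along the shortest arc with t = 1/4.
-0.6577 + 0.3761i - 0.0115j - 0.6526k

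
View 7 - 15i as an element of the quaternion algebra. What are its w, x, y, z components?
7 - 15i + 0j + 0k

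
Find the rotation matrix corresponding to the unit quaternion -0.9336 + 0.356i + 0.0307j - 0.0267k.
[[0.9967, -0.028, -0.0763], [0.0717, 0.7451, 0.6631], [0.0383, -0.6664, 0.7446]]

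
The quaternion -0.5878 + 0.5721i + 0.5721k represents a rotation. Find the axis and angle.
axis = (√2/2, 0, √2/2), θ = 252°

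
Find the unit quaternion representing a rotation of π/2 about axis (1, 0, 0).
0.7071 + 0.7071i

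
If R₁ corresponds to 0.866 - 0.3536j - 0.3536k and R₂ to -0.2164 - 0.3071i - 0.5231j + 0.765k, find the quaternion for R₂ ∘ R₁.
-0.1019 + 0.1895i - 0.4851j + 0.8476k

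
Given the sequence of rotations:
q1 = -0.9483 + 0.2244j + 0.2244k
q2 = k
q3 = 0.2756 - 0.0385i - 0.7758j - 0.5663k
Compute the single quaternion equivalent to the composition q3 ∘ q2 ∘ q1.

q2 · q1 = -0.2244 - 0.2244i - 0.9483k
q3 · q2 · q1 = -0.6075 + 0.6825i + 0.2647j - 0.3084k
-0.6075 + 0.6825i + 0.2647j - 0.3084k


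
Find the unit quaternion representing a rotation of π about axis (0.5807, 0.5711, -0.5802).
0.5807i + 0.5711j - 0.5802k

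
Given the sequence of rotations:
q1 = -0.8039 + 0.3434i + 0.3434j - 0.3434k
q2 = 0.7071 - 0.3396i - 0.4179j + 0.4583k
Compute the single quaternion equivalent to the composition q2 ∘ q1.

q2 · q1 = -0.1509 + 0.5019i + 0.6195j - 0.5844k
-0.1509 + 0.5019i + 0.6195j - 0.5844k


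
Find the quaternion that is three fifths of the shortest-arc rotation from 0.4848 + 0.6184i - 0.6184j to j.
0.2183 + 0.2784i - 0.9353j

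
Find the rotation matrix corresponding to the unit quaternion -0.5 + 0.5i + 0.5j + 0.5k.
[[0, 1, 0], [0, 0, 1], [1, 0, 0]]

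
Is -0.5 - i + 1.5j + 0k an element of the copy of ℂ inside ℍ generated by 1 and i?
No. The quaternion -0.5 - i + 1.5j has j-coefficient y = 1.5 and k-coefficient z = 0, not both zero, so it does not lie in the complex subalgebra spanned by 1 and i.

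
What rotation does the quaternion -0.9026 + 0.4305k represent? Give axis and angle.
axis = (0, 0, 1), θ = 309°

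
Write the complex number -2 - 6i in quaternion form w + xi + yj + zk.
-2 - 6i + 0j + 0k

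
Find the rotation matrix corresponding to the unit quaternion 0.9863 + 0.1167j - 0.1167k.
[[0.9455, 0.2302, 0.2302], [-0.2302, 0.9728, -0.0272], [-0.2302, -0.0272, 0.9728]]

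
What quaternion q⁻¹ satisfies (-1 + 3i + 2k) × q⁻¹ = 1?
-0.0714 - 0.2143i - 0.1429k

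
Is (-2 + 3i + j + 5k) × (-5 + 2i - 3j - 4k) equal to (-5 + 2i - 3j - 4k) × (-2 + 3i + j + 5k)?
No: pq = 27 - 8i + 23j - 28k ≠ 27 - 30i - 21j - 6k = qp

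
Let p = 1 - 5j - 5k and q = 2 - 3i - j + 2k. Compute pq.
7 - 18i + 4j - 23k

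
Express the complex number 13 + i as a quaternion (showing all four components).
13 + i + 0j + 0k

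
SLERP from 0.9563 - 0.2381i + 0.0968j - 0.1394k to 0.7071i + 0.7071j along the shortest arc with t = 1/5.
0.8874 - 0.427i - 0.1162j - 0.1294k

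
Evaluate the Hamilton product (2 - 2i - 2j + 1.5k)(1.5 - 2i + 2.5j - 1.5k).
6.25 - 7.75i - 4j - 9.75k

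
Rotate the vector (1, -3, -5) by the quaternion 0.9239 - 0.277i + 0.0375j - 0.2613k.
(-1.596, -5.095, -2.549)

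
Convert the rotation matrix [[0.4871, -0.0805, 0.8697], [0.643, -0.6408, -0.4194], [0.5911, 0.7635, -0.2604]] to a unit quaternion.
0.3827 + 0.7727i + 0.182j + 0.4726k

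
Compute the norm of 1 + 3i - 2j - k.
√15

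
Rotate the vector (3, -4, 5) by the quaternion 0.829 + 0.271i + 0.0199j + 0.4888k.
(6.252, -1.187, 3.082)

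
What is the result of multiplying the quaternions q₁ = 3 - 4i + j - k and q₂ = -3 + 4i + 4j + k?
4 + 29i + 9j - 14k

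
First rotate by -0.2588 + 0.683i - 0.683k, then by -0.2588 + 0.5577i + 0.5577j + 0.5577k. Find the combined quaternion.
0.067 - 0.702i + 0.6175j - 0.3485k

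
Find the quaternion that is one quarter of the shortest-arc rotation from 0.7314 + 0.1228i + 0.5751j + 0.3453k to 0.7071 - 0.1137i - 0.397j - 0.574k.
0.9192 + 0.0693i + 0.374j + 0.1017k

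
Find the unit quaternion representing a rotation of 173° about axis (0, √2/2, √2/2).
0.061 + 0.7058j + 0.7058k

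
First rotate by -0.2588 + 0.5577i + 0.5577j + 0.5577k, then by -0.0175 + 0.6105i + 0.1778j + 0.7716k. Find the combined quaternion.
-0.8654 - 0.4989i + 0.0341j + 0.0319k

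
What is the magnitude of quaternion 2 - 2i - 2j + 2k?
4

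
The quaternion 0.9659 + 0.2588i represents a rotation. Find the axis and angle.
axis = (1, 0, 0), θ = π/6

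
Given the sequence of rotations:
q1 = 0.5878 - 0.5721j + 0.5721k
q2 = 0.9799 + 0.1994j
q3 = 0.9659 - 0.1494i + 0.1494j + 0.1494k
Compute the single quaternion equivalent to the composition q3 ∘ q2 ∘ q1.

q2 · q1 = 0.6901 + 0.1141i - 0.4434j + 0.5606k
q3 · q2 · q1 = 0.6661 + 0.1571i - 0.2244j + 0.6938k
0.6661 + 0.1571i - 0.2244j + 0.6938k


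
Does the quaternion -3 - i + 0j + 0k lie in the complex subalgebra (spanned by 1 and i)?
Yes. The quaternion -3 - i has j- and k-coefficients y = z = 0, so it lies in the complex subalgebra spanned by 1 and i.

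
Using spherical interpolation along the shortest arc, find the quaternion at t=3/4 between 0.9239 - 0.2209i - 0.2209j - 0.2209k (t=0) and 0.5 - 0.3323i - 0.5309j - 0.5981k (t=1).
0.6357 - 0.317i - 0.471j - 0.5231k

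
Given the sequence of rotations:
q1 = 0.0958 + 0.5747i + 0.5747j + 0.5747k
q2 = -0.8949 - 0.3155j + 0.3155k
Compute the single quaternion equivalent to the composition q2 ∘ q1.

q2 · q1 = -0.0857 - 0.8769i - 0.3632j - 0.3028k
-0.0857 - 0.8769i - 0.3632j - 0.3028k


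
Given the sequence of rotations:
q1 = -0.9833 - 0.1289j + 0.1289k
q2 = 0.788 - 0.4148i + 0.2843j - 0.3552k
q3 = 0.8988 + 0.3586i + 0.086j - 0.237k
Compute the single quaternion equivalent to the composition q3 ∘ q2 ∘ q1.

q2 · q1 = -0.6924 + 0.3987i - 0.3277j + 0.5043k
q3 · q2 · q1 = -0.6176 + 0.0758i - 0.6294j + 0.4656k
-0.6176 + 0.0758i - 0.6294j + 0.4656k


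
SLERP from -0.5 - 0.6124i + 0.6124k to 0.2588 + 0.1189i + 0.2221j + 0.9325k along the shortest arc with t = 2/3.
-0.0095 - 0.1638i + 0.1706j + 0.9716k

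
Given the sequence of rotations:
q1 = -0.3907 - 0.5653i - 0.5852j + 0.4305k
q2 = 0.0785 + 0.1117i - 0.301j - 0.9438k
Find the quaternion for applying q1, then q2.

q2 · q1 = 0.2626 - 0.7699i + 0.5571j + 0.167k
0.2626 - 0.7699i + 0.5571j + 0.167k


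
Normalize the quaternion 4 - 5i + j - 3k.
0.5601 - 0.7001i + 0.14j - 0.4201k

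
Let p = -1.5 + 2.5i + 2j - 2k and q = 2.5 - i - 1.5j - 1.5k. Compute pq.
-1.25 + 1.75i + 13j - 4.5k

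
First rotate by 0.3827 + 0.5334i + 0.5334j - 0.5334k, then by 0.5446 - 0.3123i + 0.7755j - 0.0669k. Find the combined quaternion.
-0.0743 - 0.207i + 0.385j - 0.8963k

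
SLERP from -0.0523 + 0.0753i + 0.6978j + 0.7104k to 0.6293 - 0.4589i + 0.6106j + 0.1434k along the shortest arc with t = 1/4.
0.1481 - 0.0774i + 0.7598j + 0.6283k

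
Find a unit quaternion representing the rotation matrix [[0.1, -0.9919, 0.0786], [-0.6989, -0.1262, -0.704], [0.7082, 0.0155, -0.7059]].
0.2588 + 0.695i - 0.6082j + 0.283k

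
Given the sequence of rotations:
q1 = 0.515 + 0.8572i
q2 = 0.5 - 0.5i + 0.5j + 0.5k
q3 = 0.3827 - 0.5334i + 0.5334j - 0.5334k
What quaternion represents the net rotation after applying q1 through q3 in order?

q2 · q1 = 0.6861 + 0.1711i + 0.6861j - 0.1711k
q3 · q2 · q1 = -0.1034 - 0.0258i + 0.446j - 0.8887k
-0.1034 - 0.0258i + 0.446j - 0.8887k


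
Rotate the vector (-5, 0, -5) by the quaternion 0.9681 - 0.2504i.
(-5, -2.424, -4.373)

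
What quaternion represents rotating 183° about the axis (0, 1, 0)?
-0.0262 + 0.9997j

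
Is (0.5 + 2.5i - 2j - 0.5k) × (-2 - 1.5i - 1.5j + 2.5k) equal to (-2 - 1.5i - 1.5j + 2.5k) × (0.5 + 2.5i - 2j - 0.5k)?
No: pq = 1 - 11.5i - 2.25j - 4.5k ≠ 1 + 8.75j + 9k = qp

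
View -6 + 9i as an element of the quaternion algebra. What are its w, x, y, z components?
-6 + 9i + 0j + 0k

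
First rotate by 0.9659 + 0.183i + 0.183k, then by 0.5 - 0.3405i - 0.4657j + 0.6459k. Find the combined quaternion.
0.4271 - 0.3226i - 0.2693j + 0.8006k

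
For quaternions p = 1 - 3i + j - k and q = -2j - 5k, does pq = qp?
No: pq = -3 - 7i - 17j + k ≠ -3 + 7i + 13j - 11k = qp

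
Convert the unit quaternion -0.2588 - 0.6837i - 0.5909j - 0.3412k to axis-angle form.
axis = (-0.7078, -0.6117, -0.3532), θ = 7π/6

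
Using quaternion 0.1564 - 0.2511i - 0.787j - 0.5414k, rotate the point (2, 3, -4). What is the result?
(-0.059, -2.408, 4.816)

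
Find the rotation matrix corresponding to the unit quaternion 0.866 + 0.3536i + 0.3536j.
[[0.7499, 0.2501, 0.6124], [0.2501, 0.7499, -0.6124], [-0.6124, 0.6124, 0.4999]]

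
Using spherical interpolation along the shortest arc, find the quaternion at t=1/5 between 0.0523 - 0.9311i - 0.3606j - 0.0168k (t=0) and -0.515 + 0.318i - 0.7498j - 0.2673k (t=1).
0.2037 - 0.9703i - 0.1137j + 0.0645k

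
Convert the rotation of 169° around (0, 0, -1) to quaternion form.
0.0958 - 0.9954k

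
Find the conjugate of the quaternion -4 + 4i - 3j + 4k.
-4 - 4i + 3j - 4k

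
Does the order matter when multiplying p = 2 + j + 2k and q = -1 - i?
Yes: pq = -2 - 2i - 3j - k ≠ -2 - 2i + j - 3k = qp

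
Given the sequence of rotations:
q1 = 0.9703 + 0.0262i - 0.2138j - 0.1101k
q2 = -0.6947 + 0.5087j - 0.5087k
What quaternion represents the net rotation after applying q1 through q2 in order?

q2 · q1 = -0.6213 - 0.183i + 0.6288j - 0.4304k
-0.6213 - 0.183i + 0.6288j - 0.4304k
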